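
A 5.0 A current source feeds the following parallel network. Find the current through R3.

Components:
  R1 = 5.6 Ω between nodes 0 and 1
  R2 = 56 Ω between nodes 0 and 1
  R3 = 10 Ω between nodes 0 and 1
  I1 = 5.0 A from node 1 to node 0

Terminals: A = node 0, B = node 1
All resistors sit directly between nodes 0 and 1, so they are in parallel and share one voltage V; the full source current 5 A splits among them.
1/R_par = 1/5.6 + 1/56 + 1/10 = 0.2964 S  =>  R_par = 3.373 Ω
V = I × R_par = 5 × 3.373 = 16.87 V
I_R3 = V/R3 = 16.87/10 = 1.687 A

Final answer: 1.687 A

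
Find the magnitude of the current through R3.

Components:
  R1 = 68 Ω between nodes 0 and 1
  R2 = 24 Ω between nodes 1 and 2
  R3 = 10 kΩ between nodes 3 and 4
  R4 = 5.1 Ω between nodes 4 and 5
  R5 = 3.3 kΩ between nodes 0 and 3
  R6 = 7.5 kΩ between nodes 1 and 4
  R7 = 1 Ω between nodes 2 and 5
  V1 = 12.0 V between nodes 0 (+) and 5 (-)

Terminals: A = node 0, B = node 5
Nodal analysis, taking node 5 as the 0 V reference.
Source V1 fixes V_0 = 12 V.
KCL at each unknown node (sum of currents leaving = 0; resistances in Ω):
  Node 1: (V_1 - 12)/68 + (V_1 - V_2)/24 + (V_1 - V_4)/7500 = 0
  Node 2: (V_2 - V_1)/24 + (V_2 - 0)/1 = 0
  Node 3: (V_3 - V_4)/10000 + (V_3 - 12)/3300 = 0
  Node 4: (V_4 - V_3)/10000 + (V_4 - 0)/5.1 + (V_4 - V_1)/7500 = 0
Collecting terms (coefficients in siemens):
  0.05651·V_1 - 0.04167·V_2 - 0.0001333·V_4 = 0.1765
  1.042·V_2 - 0.04167·V_1 = 0
  0.000403·V_3 - 0.0001·V_4 = 0.003636
  0.1963·V_4 - 0.0001333·V_1 - 0.0001·V_3 = 0
Solving these 4 simultaneous equations (Gaussian elimination) gives:
  V_1 = 3.218 V, V_2 = 0.1287 V, V_3 = 9.024 V, V_4 = 0.006783 V
I_R3 = (V_3 - V_4)/R3 = (9.024 - 0.006783)/10000 = 0.0009017 A
|I_R3| = 0.0009017 A

Final answer: |I_R3| = 0.0009017 A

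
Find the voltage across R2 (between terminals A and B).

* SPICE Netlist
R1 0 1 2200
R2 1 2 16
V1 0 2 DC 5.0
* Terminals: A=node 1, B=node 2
R1 and R2 are in series across V1 (node 0 → node 1 → node 2), and the output A–B is taken across R2, so this is a voltage divider.
Series current: I = V1/(R1 + R2) = 5/(2200 + 16) = 5/2216 = 0.002256 A
V_R2 = I × R2 = V1 × R2/(R1 + R2) = 5 × 16/2216 = 0.0361 V

Final answer: 0.0361 V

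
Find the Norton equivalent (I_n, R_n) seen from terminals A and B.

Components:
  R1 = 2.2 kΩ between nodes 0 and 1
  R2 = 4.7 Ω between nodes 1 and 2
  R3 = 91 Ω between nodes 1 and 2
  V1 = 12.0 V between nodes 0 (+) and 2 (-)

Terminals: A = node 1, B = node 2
Find the Thévenin equivalent first; then I_n = V_th/R_th and R_n = R_th.
Step 1 — V_th is the open-circuit voltage V_A - V_B (nothing connected across the terminals).
Nodal analysis, taking node 2 as the 0 V reference.
Source V1 fixes V_0 = 12 V.
KCL at each unknown node (sum of currents leaving = 0; resistances in Ω):
  Node 1: (V_1 - 12)/2200 + (V_1 - 0)/4.7 + (V_1 - 0)/91 = 0
Collecting terms: 0.2242 × V_1 = 0.005455  =>  V_1 = 0.02433 V
V_th = V_1 - V_2 = 0.02433 - 0 = 0.02433 V
Step 2 — R_th: zero the source — replace V1 by a short circuit (node 2 merges into node 0) — and find the resistance seen between A (node 1) and B (node 0).
Reduce the network between node 1 (A) and node 0 (B) by series/parallel combination:
  Rp1 = R1 ‖ R2 ‖ R3 (parallel, all between nodes 0 and 1) = 1/(1/2200 + 1/4.7 + 1/91) = 4.46 Ω
R_th = 4.46 Ω
I_n = V_th/R_th = 0.02433/4.46 = 0.005455 A, and R_n = R_th = 4.46 Ω

Final answer: I_n = 0.005455 A, R_n = 4.46 Ω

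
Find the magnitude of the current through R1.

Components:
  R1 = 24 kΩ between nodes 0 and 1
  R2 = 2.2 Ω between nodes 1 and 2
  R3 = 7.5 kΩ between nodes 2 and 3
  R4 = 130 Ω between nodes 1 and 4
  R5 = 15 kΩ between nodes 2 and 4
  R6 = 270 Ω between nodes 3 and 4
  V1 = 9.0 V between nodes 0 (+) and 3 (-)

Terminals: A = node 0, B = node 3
Nodal analysis, taking node 3 as the 0 V reference.
Source V1 fixes V_0 = 9 V.
KCL at each unknown node (sum of currents leaving = 0; resistances in Ω):
  Node 1: (V_1 - 9)/24000 + (V_1 - V_2)/2.2 + (V_1 - V_4)/130 = 0
  Node 2: (V_2 - V_1)/2.2 + (V_2 - 0)/7500 + (V_2 - V_4)/15000 = 0
  Node 4: (V_4 - V_1)/130 + (V_4 - V_2)/15000 + (V_4 - 0)/270 = 0
Collecting terms (coefficients in siemens):
  0.4623·V_1 - 0.4545·V_2 - 0.007692·V_4 = 0.000375
  0.4547·V_2 - 0.4545·V_1 - 0.00006667·V_4 = 0
  0.01146·V_4 - 0.007692·V_1 - 0.00006667·V_2 = 0
Solving these 3 simultaneous equations (Gaussian elimination) gives:
  V_1 = 0.1398 V, V_2 = 0.1398 V, V_4 = 0.09465 V
I_R1 = (V_0 - V_1)/R1 = (9 - 0.1398)/24000 = 0.0003692 A
|I_R1| = 0.0003692 A

Final answer: |I_R1| = 0.0003692 A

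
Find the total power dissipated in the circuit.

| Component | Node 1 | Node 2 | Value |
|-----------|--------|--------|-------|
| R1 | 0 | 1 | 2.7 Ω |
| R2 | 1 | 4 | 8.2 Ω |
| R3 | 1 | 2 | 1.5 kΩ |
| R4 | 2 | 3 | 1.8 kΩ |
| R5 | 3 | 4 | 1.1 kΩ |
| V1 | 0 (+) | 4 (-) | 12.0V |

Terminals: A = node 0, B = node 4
Nodal analysis, taking node 4 as the 0 V reference.
Source V1 fixes V_0 = 12 V.
KCL at each unknown node (sum of currents leaving = 0; resistances in Ω):
  Node 1: (V_1 - 12)/2.7 + (V_1 - 0)/8.2 + (V_1 - V_2)/1500 = 0
  Node 2: (V_2 - V_1)/1500 + (V_2 - V_3)/1800 = 0
  Node 3: (V_3 - V_2)/1800 + (V_3 - 0)/1100 = 0
Collecting terms (coefficients in siemens):
  0.493·V_1 - 0.0006667·V_2 = 4.444
  0.001222·V_2 - 0.0006667·V_1 - 0.0005556·V_3 = 0
  0.001465·V_3 - 0.0005556·V_2 = 0
Solving these 3 simultaneous equations (Gaussian elimination) gives:
  V_1 = 9.023 V, V_2 = 5.947 V, V_3 = 2.256 V
Power in each resistor, P = (ΔV)²/R:
  P_R1 = (12 - 9.023)²/2.7 = 3.282 W
  P_R2 = (9.023 - 0)²/8.2 = 9.929 W
  P_R3 = (9.023 - 5.947)²/1500 = 0.006308 W
  P_R4 = (5.947 - 2.256)²/1800 = 0.00757 W
  P_R5 = (2.256 - 0)²/1100 = 0.004626 W
P_total = P_R1 + P_R2 + P_R3 + P_R4 + P_R5 = 13.23 W

Final answer: 13.23 W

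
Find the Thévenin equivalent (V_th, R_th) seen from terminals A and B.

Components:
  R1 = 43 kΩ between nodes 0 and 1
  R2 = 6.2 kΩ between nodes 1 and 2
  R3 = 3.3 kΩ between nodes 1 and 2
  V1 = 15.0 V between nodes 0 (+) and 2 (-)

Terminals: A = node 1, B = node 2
Step 1 — V_th is the open-circuit voltage V_A - V_B (nothing connected across the terminals).
Nodal analysis, taking node 2 as the 0 V reference.
Source V1 fixes V_0 = 15 V.
KCL at each unknown node (sum of currents leaving = 0; resistances in Ω):
  Node 1: (V_1 - 15)/43000 + (V_1 - 0)/6200 + (V_1 - 0)/3300 = 0
Collecting terms: 0.0004876 × V_1 = 0.0003488  =>  V_1 = 0.7155 V
V_th = V_1 - V_2 = 0.7155 - 0 = 0.7155 V
Step 2 — R_th: zero the source — replace V1 by a short circuit (node 2 merges into node 0) — and find the resistance seen between A (node 1) and B (node 0).
Reduce the network between node 1 (A) and node 0 (B) by series/parallel combination:
  Rp1 = R1 ‖ R2 ‖ R3 (parallel, all between nodes 0 and 1) = 1/(1/43000 + 1/6200 + 1/3300) = 2051 Ω
R_th = 2.051 kΩ

Final answer: V_th = 0.7155 V, R_th = 2.051 kΩ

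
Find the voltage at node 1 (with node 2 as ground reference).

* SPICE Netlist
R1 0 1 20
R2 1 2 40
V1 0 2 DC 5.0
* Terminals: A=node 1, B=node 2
Nodal analysis, taking node 2 as the 0 V reference.
Source V1 fixes V_0 = 5 V.
KCL at each unknown node (sum of currents leaving = 0; resistances in Ω):
  Node 1: (V_1 - 5)/20 + (V_1 - 0)/40 = 0
Collecting terms: 0.075 × V_1 = 0.25  =>  V_1 = 3.333 V
The requested potential is V_1 = 3.333 V.

Final answer: V_1 = 3.333 V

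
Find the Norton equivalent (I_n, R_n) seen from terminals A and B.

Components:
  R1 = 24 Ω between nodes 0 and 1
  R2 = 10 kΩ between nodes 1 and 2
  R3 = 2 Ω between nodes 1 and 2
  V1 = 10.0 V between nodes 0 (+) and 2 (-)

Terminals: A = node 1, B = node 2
Find the Thévenin equivalent first; then I_n = V_th/R_th and R_n = R_th.
Step 1 — V_th is the open-circuit voltage V_A - V_B (nothing connected across the terminals).
Nodal analysis, taking node 2 as the 0 V reference.
Source V1 fixes V_0 = 10 V.
KCL at each unknown node (sum of currents leaving = 0; resistances in Ω):
  Node 1: (V_1 - 10)/24 + (V_1 - 0)/10000 + (V_1 - 0)/2 = 0
Collecting terms: 0.5418 × V_1 = 0.4167  =>  V_1 = 0.7691 V
V_th = V_1 - V_2 = 0.7691 - 0 = 0.7691 V
Step 2 — R_th: zero the source — replace V1 by a short circuit (node 2 merges into node 0) — and find the resistance seen between A (node 1) and B (node 0).
Reduce the network between node 1 (A) and node 0 (B) by series/parallel combination:
  Rp1 = R1 ‖ R2 ‖ R3 (parallel, all between nodes 0 and 1) = 1/(1/24 + 1/10000 + 1/2) = 1.846 Ω
R_th = 1.846 Ω
I_n = V_th/R_th = 0.7691/1.846 = 0.4167 A, and R_n = R_th = 1.846 Ω

Final answer: I_n = 0.4167 A, R_n = 1.846 Ω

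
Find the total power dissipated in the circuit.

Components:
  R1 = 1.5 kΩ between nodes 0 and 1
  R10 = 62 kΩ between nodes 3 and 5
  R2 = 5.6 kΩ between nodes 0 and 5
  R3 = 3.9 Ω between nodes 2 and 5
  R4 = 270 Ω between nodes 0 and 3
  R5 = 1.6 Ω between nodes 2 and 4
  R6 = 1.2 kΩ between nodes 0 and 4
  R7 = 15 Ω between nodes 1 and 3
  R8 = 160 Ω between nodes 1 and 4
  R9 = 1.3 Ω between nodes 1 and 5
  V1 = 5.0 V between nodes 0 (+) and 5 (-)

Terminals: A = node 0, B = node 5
Nodal analysis, taking node 5 as the 0 V reference.
Source V1 fixes V_0 = 5 V.
KCL at each unknown node (sum of currents leaving = 0; resistances in Ω):
  Node 1: (V_1 - 5)/1500 + (V_1 - V_3)/15 + (V_1 - V_4)/160 + (V_1 - 0)/1.3 = 0
  Node 2: (V_2 - 0)/3.9 + (V_2 - V_4)/1.6 = 0
  Node 3: (V_3 - 5)/270 + (V_3 - V_1)/15 + (V_3 - 0)/62000 = 0
  Node 4: (V_4 - V_2)/1.6 + (V_4 - 5)/1200 + (V_4 - V_1)/160 = 0
Collecting terms (coefficients in siemens):
  0.8428·V_1 - 0.06667·V_3 - 0.00625·V_4 = 0.003333
  0.8814·V_2 - 0.625·V_4 = 0
  0.07039·V_3 - 0.06667·V_1 = 0.01852
  0.6321·V_4 - 0.00625·V_1 - 0.625·V_2 = 0.004167
Solving these 4 simultaneous equations (Gaussian elimination) gives:
  V_1 = 0.02696 V, V_2 = 0.01627 V, V_3 = 0.2886 V, V_4 = 0.02295 V
Power in each resistor, P = (ΔV)²/R:
  P_R1 = (5 - 0.02696)²/1500 = 0.01649 W
  P_R2 = (5 - 0)²/5600 = 0.004464 W
  P_R3 = (0.01627 - 0)²/3.9 = 0.0000679 W
  P_R4 = (5 - 0.2886)²/270 = 0.08221 W
  P_R5 = (0.01627 - 0.02295)²/1.6 = 0.00002786 W
  P_R6 = (5 - 0.02295)²/1200 = 0.02064 W
  P_R7 = (0.02696 - 0.2886)²/15 = 0.004565 W
  P_R8 = (0.02696 - 0.02295)²/160 = 0.0000001003 W
  P_R9 = (0.02696 - 0)²/1.3 = 0.0005589 W
  P_R10 = (0.2886 - 0)²/62000 = 0.000001344 W
P_total = P_R1 + P_R2 + P_R3 + P_R4 + P_R5 + P_R6 + P_R7 + P_R8 + P_R9 + P_R10 = 0.129 W

Final answer: 0.129 W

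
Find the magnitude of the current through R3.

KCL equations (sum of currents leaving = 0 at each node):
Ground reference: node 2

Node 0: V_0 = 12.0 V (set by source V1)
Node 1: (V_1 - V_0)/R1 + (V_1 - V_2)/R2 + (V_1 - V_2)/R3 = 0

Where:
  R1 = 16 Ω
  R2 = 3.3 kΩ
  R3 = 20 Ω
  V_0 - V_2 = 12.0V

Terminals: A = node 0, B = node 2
Nodal analysis, taking node 2 as the 0 V reference.
Source V1 fixes V_0 = 12 V.
KCL at each unknown node (sum of currents leaving = 0; resistances in Ω):
  Node 1: (V_1 - 12)/16 + (V_1 - 0)/3300 + (V_1 - 0)/20 = 0
Collecting terms: 0.1128 × V_1 = 0.75  =>  V_1 = 6.649 V
I_R3 = (V_1 - V_2)/R3 = (6.649 - 0)/20 = 0.3324 A
|I_R3| = 0.3324 A

Final answer: |I_R3| = 0.3324 A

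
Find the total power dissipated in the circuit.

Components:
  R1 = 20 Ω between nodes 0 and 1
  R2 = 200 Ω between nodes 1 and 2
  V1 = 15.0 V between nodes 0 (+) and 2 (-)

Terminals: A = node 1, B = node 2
Nodal analysis, taking node 2 as the 0 V reference.
Source V1 fixes V_0 = 15 V.
KCL at each unknown node (sum of currents leaving = 0; resistances in Ω):
  Node 1: (V_1 - 15)/20 + (V_1 - 0)/200 = 0
Collecting terms: 0.055 × V_1 = 0.75  =>  V_1 = 13.64 V
Power in each resistor, P = (ΔV)²/R:
  P_R1 = (15 - 13.64)²/20 = 0.09298 W
  P_R2 = (13.64 - 0)²/200 = 0.9298 W
P_total = P_R1 + P_R2 = 1.023 W

Final answer: 1.023 W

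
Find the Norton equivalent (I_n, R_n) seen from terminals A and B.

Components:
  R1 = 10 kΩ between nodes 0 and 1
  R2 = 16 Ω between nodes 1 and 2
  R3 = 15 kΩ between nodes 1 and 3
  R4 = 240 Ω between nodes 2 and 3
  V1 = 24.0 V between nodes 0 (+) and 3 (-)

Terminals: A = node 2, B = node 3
Find the Thévenin equivalent first; then I_n = V_th/R_th and R_n = R_th.
Step 1 — V_th is the open-circuit voltage V_A - V_B (nothing connected across the terminals).
Nodal analysis, taking node 3 as the 0 V reference.
Source V1 fixes V_0 = 24 V.
KCL at each unknown node (sum of currents leaving = 0; resistances in Ω):
  Node 1: (V_1 - 24)/10000 + (V_1 - V_2)/16 + (V_1 - 0)/15000 = 0
  Node 2: (V_2 - V_1)/16 + (V_2 - 0)/240 = 0
Collecting terms (coefficients in siemens):
  0.06267·V_1 - 0.0625·V_2 = 0.0024
  0.06667·V_2 - 0.0625·V_1 = 0
Determinant D = (0.06267)(0.06667) - (-0.0625)(-0.0625) = 0.0002715
V_1 = [(0.0024)(0.06667) - (-0.0625)(0)]/D = 0.5893 V
V_2 = [(0.06267)(0) - (0.0024)(-0.0625)]/D = 0.5524 V
V_th = V_2 - V_3 = 0.5524 - 0 = 0.5524 V
Step 2 — R_th: zero the source — replace V1 by a short circuit (node 3 merges into node 0) — and find the resistance seen between A (node 2) and B (node 0).
Reduce the network between node 2 (A) and node 0 (B) by series/parallel combination:
  Rp1 = R1 ‖ R3 (parallel, both between nodes 0 and 1) = 1/(1/10000 + 1/15000) = 6000 Ω
  Rs1 = R2 + Rp1 (series, joined only at node 1) = 16 + 6000 = 6016 Ω
  Rp2 = R4 ‖ Rs1 (parallel, both between nodes 0 and 2) = 1/(1/240 + 1/6016) = 230.8 Ω
R_th = 230.8 Ω
I_n = V_th/R_th = 0.5524/230.8 = 0.002394 A, and R_n = R_th = 230.8 Ω

Final answer: I_n = 0.002394 A, R_n = 230.8 Ω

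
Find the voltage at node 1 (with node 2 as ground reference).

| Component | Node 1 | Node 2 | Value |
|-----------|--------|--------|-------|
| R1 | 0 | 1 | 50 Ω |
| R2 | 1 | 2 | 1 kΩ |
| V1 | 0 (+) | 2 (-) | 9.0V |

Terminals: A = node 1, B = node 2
Nodal analysis, taking node 2 as the 0 V reference.
Source V1 fixes V_0 = 9 V.
KCL at each unknown node (sum of currents leaving = 0; resistances in Ω):
  Node 1: (V_1 - 9)/50 + (V_1 - 0)/1000 = 0
Collecting terms: 0.021 × V_1 = 0.18  =>  V_1 = 8.571 V
The requested potential is V_1 = 8.571 V.

Final answer: V_1 = 8.571 V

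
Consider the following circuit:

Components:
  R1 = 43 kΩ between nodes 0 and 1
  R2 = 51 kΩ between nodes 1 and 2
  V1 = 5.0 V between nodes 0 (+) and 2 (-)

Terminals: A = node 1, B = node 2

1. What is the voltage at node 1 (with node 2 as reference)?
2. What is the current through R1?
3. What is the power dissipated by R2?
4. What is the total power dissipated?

Nodal analysis, taking node 2 as the 0 V reference.
Source V1 fixes V_0 = 5 V.
KCL at each unknown node (sum of currents leaving = 0; resistances in Ω):
  Node 1: (V_1 - 5)/43000 + (V_1 - 0)/51000 = 0
Collecting terms: 0.00004286 × V_1 = 0.0001163  =>  V_1 = 2.713 V
Part 1:
  Read off the nodal solution: V_1 = 2.713 V
Part 2:
  I_R1 = (V_0 - V_1)/R1 = (5 - 2.713)/43000 = 0.00005319 A
  Magnitude: I_R1 = 0.00005319 A
Part 3:
  I_R2 = (V_1 - V_2)/R2 = (2.713 - 0)/51000 = 0.00005319 A
  P_R2 = I_R2² × R2 = (0.00005319)² × 51000 = 0.0001443 W
Part 4:
  Power in each resistor, P = (ΔV)²/R:
    P_R1 = (5 - 2.713)²/43000 = 0.0001217 W
    P_R2 = (2.713 - 0)²/51000 = 0.0001443 W
  P_total = P_R1 + P_R2 = 0.000266 W

Final answers:
1. V_1 = 2.713 V
2. I_R1 = 5.319e-05 A
3. P_R2 = 0.0001443 W
4. P_total = 0.000266 W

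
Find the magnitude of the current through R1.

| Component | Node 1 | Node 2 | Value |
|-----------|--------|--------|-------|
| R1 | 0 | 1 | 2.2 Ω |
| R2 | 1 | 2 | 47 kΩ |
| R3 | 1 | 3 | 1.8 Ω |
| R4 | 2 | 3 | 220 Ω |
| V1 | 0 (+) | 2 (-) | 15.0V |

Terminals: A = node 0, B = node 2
Nodal analysis, taking node 2 as the 0 V reference.
Source V1 fixes V_0 = 15 V.
KCL at each unknown node (sum of currents leaving = 0; resistances in Ω):
  Node 1: (V_1 - 15)/2.2 + (V_1 - 0)/47000 + (V_1 - V_3)/1.8 = 0
  Node 3: (V_3 - V_1)/1.8 + (V_3 - 0)/220 = 0
Collecting terms (coefficients in siemens):
  1.01·V_1 - 0.5556·V_3 = 6.818
  0.5601·V_3 - 0.5556·V_1 = 0
Determinant D = (1.01)(0.5601) - (-0.5556)(-0.5556) = 0.2571
V_1 = [(6.818)(0.5601) - (-0.5556)(0)]/D = 14.85 V
V_3 = [(1.01)(0) - (6.818)(-0.5556)]/D = 14.73 V
I_R1 = (V_0 - V_1)/R1 = (15 - 14.85)/2.2 = 0.06728 A
|I_R1| = 0.06728 A

Final answer: |I_R1| = 0.06728 A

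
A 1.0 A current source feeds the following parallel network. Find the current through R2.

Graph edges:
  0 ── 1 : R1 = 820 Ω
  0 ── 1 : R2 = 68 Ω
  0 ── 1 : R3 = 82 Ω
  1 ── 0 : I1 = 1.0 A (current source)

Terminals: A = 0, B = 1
All resistors sit directly between nodes 0 and 1, so they are in parallel and share one voltage V; the full source current 1 A splits among them.
1/R_par = 1/820 + 1/68 + 1/82 = 0.02812 S  =>  R_par = 35.56 Ω
V = I × R_par = 1 × 35.56 = 35.56 V
I_R2 = V/R2 = 35.56/68 = 0.523 A

Final answer: 0.523 A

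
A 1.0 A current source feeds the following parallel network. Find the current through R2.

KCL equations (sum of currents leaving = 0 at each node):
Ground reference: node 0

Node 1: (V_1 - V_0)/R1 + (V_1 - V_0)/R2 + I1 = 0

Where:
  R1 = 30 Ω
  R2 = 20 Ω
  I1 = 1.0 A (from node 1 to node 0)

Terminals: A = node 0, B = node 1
All resistors sit directly between nodes 0 and 1, so they are in parallel and share one voltage V; the full source current 1 A splits among them.
1/R_par = 1/30 + 1/20 = 0.08333 S  =>  R_par = 12 Ω
V = I × R_par = 1 × 12 = 12 V
I_R2 = V/R2 = 12/20 = 0.6 A

Final answer: 0.6 A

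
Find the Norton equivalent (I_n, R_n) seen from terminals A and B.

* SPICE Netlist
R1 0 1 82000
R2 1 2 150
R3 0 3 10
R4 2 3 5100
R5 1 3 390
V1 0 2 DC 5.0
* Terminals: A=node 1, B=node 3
Find the Thévenin equivalent first; then I_n = V_th/R_th and R_n = R_th.
Step 1 — V_th is the open-circuit voltage V_A - V_B (nothing connected across the terminals).
Nodal analysis, taking node 2 as the 0 V reference.
Source V1 fixes V_0 = 5 V.
KCL at each unknown node (sum of currents leaving = 0; resistances in Ω):
  Node 1: (V_1 - 5)/82000 + (V_1 - 0)/150 + (V_1 - V_3)/390 = 0
  Node 3: (V_3 - 5)/10 + (V_3 - 0)/5100 + (V_3 - V_1)/390 = 0
Collecting terms (coefficients in siemens):
  0.009243·V_1 - 0.002564·V_3 = 0.00006098
  0.1028·V_3 - 0.002564·V_1 = 0.5
Determinant D = (0.009243)(0.1028) - (-0.002564)(-0.002564) = 0.0009432
V_1 = [(0.00006098)(0.1028) - (-0.002564)(0.5)]/D = 1.366 V
V_3 = [(0.009243)(0.5) - (0.00006098)(-0.002564)]/D = 4.9 V
V_th = V_1 - V_3 = 1.366 - 4.9 = -3.534 V
Step 2 — R_th: zero the source — replace V1 by a short circuit (node 2 merges into node 0) — and find the resistance seen between A (node 1) and B (node 3).
Reduce the network between node 1 (A) and node 3 (B) by series/parallel combination:
  Rp1 = R1 ‖ R2 (parallel, both between nodes 0 and 1) = 1/(1/82000 + 1/150) = 149.7 Ω
  Rp2 = R3 ‖ R4 (parallel, both between nodes 0 and 3) = 1/(1/10 + 1/5100) = 9.98 Ω
  Rs1 = Rp1 + Rp2 (series, joined only at node 0) = 149.7 + 9.98 = 159.7 Ω
  Rp3 = R5 ‖ Rs1 (parallel, both between nodes 1 and 3) = 1/(1/390 + 1/159.7) = 113.3 Ω
R_th = 113.3 Ω
I_n = V_th/R_th = -3.534/113.3 = -0.03119 A, and R_n = R_th = 113.3 Ω

Final answer: I_n = -0.03119 A, R_n = 113.3 Ω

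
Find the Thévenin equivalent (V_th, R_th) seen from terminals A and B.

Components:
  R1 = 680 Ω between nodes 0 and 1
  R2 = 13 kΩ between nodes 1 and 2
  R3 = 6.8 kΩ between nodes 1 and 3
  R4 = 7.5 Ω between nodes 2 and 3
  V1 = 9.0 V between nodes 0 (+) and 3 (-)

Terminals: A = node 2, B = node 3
Step 1 — V_th is the open-circuit voltage V_A - V_B (nothing connected across the terminals).
Nodal analysis, taking node 3 as the 0 V reference.
Source V1 fixes V_0 = 9 V.
KCL at each unknown node (sum of currents leaving = 0; resistances in Ω):
  Node 1: (V_1 - 9)/680 + (V_1 - V_2)/13000 + (V_1 - 0)/6800 = 0
  Node 2: (V_2 - V_1)/13000 + (V_2 - 0)/7.5 = 0
Collecting terms (coefficients in siemens):
  0.001695·V_1 - 0.00007692·V_2 = 0.01324
  0.1334·V_2 - 0.00007692·V_1 = 0
Determinant D = (0.001695)(0.1334) - (-0.00007692)(-0.00007692) = 0.0002261
V_1 = [(0.01324)(0.1334) - (-0.00007692)(0)]/D = 7.811 V
V_2 = [(0.001695)(0) - (0.01324)(-0.00007692)]/D = 0.004504 V
V_th = V_2 - V_3 = 0.004504 - 0 = 0.004504 V
Step 2 — R_th: zero the source — replace V1 by a short circuit (node 3 merges into node 0) — and find the resistance seen between A (node 2) and B (node 0).
Reduce the network between node 2 (A) and node 0 (B) by series/parallel combination:
  Rp1 = R1 ‖ R3 (parallel, both between nodes 0 and 1) = 1/(1/680 + 1/6800) = 618.2 Ω
  Rs1 = R2 + Rp1 (series, joined only at node 1) = 13000 + 618.2 = 13620 Ω
  Rp2 = R4 ‖ Rs1 (parallel, both between nodes 0 and 2) = 1/(1/7.5 + 1/13620) = 7.496 Ω
R_th = 7.496 Ω

Final answer: V_th = 0.004504 V, R_th = 7.496 Ω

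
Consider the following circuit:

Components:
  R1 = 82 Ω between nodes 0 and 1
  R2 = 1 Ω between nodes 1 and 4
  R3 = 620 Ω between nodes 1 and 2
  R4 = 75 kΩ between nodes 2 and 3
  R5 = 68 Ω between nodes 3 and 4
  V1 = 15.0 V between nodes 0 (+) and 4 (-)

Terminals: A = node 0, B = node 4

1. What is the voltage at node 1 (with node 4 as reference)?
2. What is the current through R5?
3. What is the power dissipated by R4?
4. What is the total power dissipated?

Nodal analysis, taking node 4 as the 0 V reference.
Source V1 fixes V_0 = 15 V.
KCL at each unknown node (sum of currents leaving = 0; resistances in Ω):
  Node 1: (V_1 - 15)/82 + (V_1 - 0)/1 + (V_1 - V_2)/620 = 0
  Node 2: (V_2 - V_1)/620 + (V_2 - V_3)/75000 = 0
  Node 3: (V_3 - V_2)/75000 + (V_3 - 0)/68 = 0
Collecting terms (coefficients in siemens):
  1.014·V_1 - 0.001613·V_2 = 0.1829
  0.001626·V_2 - 0.001613·V_1 - 0.00001333·V_3 = 0
  0.01472·V_3 - 0.00001333·V_2 = 0
Solving these 3 simultaneous equations (Gaussian elimination) gives:
  V_1 = 0.1807 V, V_2 = 0.1792 V, V_3 = 0.0001624 V
Part 1:
  Read off the nodal solution: V_1 = 0.1807 V
Part 2:
  I_R5 = (V_3 - V_4)/R5 = (0.0001624 - 0)/68 = 0.000002388 A
  Magnitude: I_R5 = 0.000002388 A
Part 3:
  I_R4 = (V_2 - V_3)/R4 = (0.1792 - 0.0001624)/75000 = 0.000002388 A
  P_R4 = I_R4² × R4 = (0.000002388)² × 75000 = 0.0000004276 W
Part 4:
  Power in each resistor, P = (ΔV)²/R:
    P_R1 = (15 - 0.1807)²/82 = 2.678 W
    P_R2 = (0.1807 - 0)²/1 = 0.03266 W
    P_R3 = (0.1807 - 0.1792)²/620 = 0.000000003535 W
    P_R4 = (0.1792 - 0.0001624)²/75000 = 0.0000004276 W
    P_R5 = (0.0001624 - 0)²/68 = 0.0000000003877 W
  P_total = P_R1 + P_R2 + P_R3 + P_R4 + P_R5 = 2.711 W

Final answers:
1. V_1 = 0.1807 V
2. I_R5 = 2.388e-06 A
3. P_R4 = 4.276e-07 W
4. P_total = 2.711 W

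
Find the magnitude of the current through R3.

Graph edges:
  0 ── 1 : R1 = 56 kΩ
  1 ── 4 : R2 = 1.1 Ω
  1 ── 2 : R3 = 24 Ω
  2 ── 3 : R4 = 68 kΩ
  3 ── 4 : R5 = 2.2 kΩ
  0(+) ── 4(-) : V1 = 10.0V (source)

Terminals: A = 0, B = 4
Nodal analysis, taking node 4 as the 0 V reference.
Source V1 fixes V_0 = 10 V.
KCL at each unknown node (sum of currents leaving = 0; resistances in Ω):
  Node 1: (V_1 - 10)/56000 + (V_1 - 0)/1.1 + (V_1 - V_2)/24 = 0
  Node 2: (V_2 - V_1)/24 + (V_2 - V_3)/68000 = 0
  Node 3: (V_3 - V_2)/68000 + (V_3 - 0)/2200 = 0
Collecting terms (coefficients in siemens):
  0.9508·V_1 - 0.04167·V_2 = 0.0001786
  0.04168·V_2 - 0.04167·V_1 - 0.00001471·V_3 = 0
  0.0004693·V_3 - 0.00001471·V_2 = 0
Solving these 3 simultaneous equations (Gaussian elimination) gives:
  V_1 = 0.0001964 V, V_2 = 0.0001964 V, V_3 = 0.000006154 V
I_R3 = (V_1 - V_2)/R3 = (0.0001964 - 0.0001964)/24 = 0.000000002797 A
|I_R3| = 0.000000002797 A

Final answer: |I_R3| = 2.797e-09 A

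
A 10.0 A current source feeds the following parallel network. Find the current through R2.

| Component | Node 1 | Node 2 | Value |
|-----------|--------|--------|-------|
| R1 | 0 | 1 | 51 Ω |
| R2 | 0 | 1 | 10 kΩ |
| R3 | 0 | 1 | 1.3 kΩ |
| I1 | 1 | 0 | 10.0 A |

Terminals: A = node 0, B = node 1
All resistors sit directly between nodes 0 and 1, so they are in parallel and share one voltage V; the full source current 10 A splits among them.
1/R_par = 1/51 + 1/10000 + 1/1300 = 0.02048 S  =>  R_par = 48.84 Ω
V = I × R_par = 10 × 48.84 = 488.4 V
I_R2 = V/R2 = 488.4/10000 = 0.04884 A

Final answer: 0.04884 A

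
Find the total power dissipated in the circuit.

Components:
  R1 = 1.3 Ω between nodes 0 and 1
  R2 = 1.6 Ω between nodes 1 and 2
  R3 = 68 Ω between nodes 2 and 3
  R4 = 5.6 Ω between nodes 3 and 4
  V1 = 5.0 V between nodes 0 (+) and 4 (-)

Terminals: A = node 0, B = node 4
Nodal analysis, taking node 4 as the 0 V reference.
Source V1 fixes V_0 = 5 V.
KCL at each unknown node (sum of currents leaving = 0; resistances in Ω):
  Node 1: (V_1 - 5)/1.3 + (V_1 - V_2)/1.6 = 0
  Node 2: (V_2 - V_1)/1.6 + (V_2 - V_3)/68 = 0
  Node 3: (V_3 - V_2)/68 + (V_3 - 0)/5.6 = 0
Collecting terms (coefficients in siemens):
  1.394·V_1 - 0.625·V_2 = 3.846
  0.6397·V_2 - 0.625·V_1 - 0.01471·V_3 = 0
  0.1933·V_3 - 0.01471·V_2 = 0
Solving these 3 simultaneous equations (Gaussian elimination) gives:
  V_1 = 4.915 V, V_2 = 4.81 V, V_3 = 0.366 V
Power in each resistor, P = (ΔV)²/R:
  P_R1 = (5 - 4.915)²/1.3 = 0.005553 W
  P_R2 = (4.915 - 4.81)²/1.6 = 0.006835 W
  P_R3 = (4.81 - 0.366)²/68 = 0.2905 W
  P_R4 = (0.366 - 0)²/5.6 = 0.02392 W
P_total = P_R1 + P_R2 + P_R3 + P_R4 = 0.3268 W

Final answer: 0.3268 W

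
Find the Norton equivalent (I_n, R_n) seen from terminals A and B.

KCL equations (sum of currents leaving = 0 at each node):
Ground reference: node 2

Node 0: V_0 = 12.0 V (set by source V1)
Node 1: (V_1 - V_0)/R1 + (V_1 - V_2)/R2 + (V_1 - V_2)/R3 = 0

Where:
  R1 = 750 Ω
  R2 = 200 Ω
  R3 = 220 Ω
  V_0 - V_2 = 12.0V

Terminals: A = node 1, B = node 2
Find the Thévenin equivalent first; then I_n = V_th/R_th and R_n = R_th.
Step 1 — V_th is the open-circuit voltage V_A - V_B (nothing connected across the terminals).
Nodal analysis, taking node 2 as the 0 V reference.
Source V1 fixes V_0 = 12 V.
KCL at each unknown node (sum of currents leaving = 0; resistances in Ω):
  Node 1: (V_1 - 12)/750 + (V_1 - 0)/200 + (V_1 - 0)/220 = 0
Collecting terms: 0.01088 × V_1 = 0.016  =>  V_1 = 1.471 V
V_th = V_1 - V_2 = 1.471 - 0 = 1.471 V
Step 2 — R_th: zero the source — replace V1 by a short circuit (node 2 merges into node 0) — and find the resistance seen between A (node 1) and B (node 0).
Reduce the network between node 1 (A) and node 0 (B) by series/parallel combination:
  Rp1 = R1 ‖ R2 ‖ R3 (parallel, all between nodes 0 and 1) = 1/(1/750 + 1/200 + 1/220) = 91.92 Ω
R_th = 91.92 Ω
I_n = V_th/R_th = 1.471/91.92 = 0.016 A, and R_n = R_th = 91.92 Ω

Final answer: I_n = 0.016 A, R_n = 91.92 Ω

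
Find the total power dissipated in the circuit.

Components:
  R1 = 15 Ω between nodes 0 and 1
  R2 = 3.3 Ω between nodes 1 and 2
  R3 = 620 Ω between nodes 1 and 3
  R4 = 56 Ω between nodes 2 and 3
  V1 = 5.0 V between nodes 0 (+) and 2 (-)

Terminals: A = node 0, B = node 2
Nodal analysis, taking node 2 as the 0 V reference.
Source V1 fixes V_0 = 5 V.
KCL at each unknown node (sum of currents leaving = 0; resistances in Ω):
  Node 1: (V_1 - 5)/15 + (V_1 - 0)/3.3 + (V_1 - V_3)/620 = 0
  Node 3: (V_3 - V_1)/620 + (V_3 - 0)/56 = 0
Collecting terms (coefficients in siemens):
  0.3713·V_1 - 0.001613·V_3 = 0.3333
  0.01947·V_3 - 0.001613·V_1 = 0
Determinant D = (0.3713)(0.01947) - (-0.001613)(-0.001613) = 0.007227
V_1 = [(0.3333)(0.01947) - (-0.001613)(0)]/D = 0.898 V
V_3 = [(0.3713)(0) - (0.3333)(-0.001613)]/D = 0.07439 V
Power in each resistor, P = (ΔV)²/R:
  P_R1 = (5 - 0.898)²/15 = 1.122 W
  P_R2 = (0.898 - 0)²/3.3 = 0.2444 W
  P_R3 = (0.898 - 0.07439)²/620 = 0.001094 W
  P_R4 = (0 - 0.07439)²/56 = 0.00009883 W
P_total = P_R1 + P_R2 + P_R3 + P_R4 = 1.367 W

Final answer: 1.367 W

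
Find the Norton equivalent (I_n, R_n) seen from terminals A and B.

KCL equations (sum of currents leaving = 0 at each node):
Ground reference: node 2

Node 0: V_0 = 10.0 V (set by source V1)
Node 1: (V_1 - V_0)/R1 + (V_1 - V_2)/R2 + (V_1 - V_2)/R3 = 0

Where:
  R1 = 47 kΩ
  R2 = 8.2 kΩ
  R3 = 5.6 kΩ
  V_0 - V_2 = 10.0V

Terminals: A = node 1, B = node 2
Find the Thévenin equivalent first; then I_n = V_th/R_th and R_n = R_th.
Step 1 — V_th is the open-circuit voltage V_A - V_B (nothing connected across the terminals).
Nodal analysis, taking node 2 as the 0 V reference.
Source V1 fixes V_0 = 10 V.
KCL at each unknown node (sum of currents leaving = 0; resistances in Ω):
  Node 1: (V_1 - 10)/47000 + (V_1 - 0)/8200 + (V_1 - 0)/5600 = 0
Collecting terms: 0.0003218 × V_1 = 0.0002128  =>  V_1 = 0.6612 V
V_th = V_1 - V_2 = 0.6612 - 0 = 0.6612 V
Step 2 — R_th: zero the source — replace V1 by a short circuit (node 2 merges into node 0) — and find the resistance seen between A (node 1) and B (node 0).
Reduce the network between node 1 (A) and node 0 (B) by series/parallel combination:
  Rp1 = R1 ‖ R2 ‖ R3 (parallel, all between nodes 0 and 1) = 1/(1/47000 + 1/8200 + 1/5600) = 3108 Ω
R_th = 3.108 kΩ
I_n = V_th/R_th = 0.6612/3108 = 0.0002128 A, and R_n = R_th = 3.108 kΩ

Final answer: I_n = 0.0002128 A, R_n = 3.108 kΩ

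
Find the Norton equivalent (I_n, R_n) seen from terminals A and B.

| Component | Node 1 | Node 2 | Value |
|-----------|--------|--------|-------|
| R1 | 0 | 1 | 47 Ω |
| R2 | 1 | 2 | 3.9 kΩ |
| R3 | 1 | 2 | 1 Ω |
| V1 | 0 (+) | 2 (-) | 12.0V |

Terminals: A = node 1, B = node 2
Find the Thévenin equivalent first; then I_n = V_th/R_th and R_n = R_th.
Step 1 — V_th is the open-circuit voltage V_A - V_B (nothing connected across the terminals).
Nodal analysis, taking node 2 as the 0 V reference.
Source V1 fixes V_0 = 12 V.
KCL at each unknown node (sum of currents leaving = 0; resistances in Ω):
  Node 1: (V_1 - 12)/47 + (V_1 - 0)/3900 + (V_1 - 0)/1 = 0
Collecting terms: 1.022 × V_1 = 0.2553  =>  V_1 = 0.2499 V
V_th = V_1 - V_2 = 0.2499 - 0 = 0.2499 V
Step 2 — R_th: zero the source — replace V1 by a short circuit (node 2 merges into node 0) — and find the resistance seen between A (node 1) and B (node 0).
Reduce the network between node 1 (A) and node 0 (B) by series/parallel combination:
  Rp1 = R1 ‖ R2 ‖ R3 (parallel, all between nodes 0 and 1) = 1/(1/47 + 1/3900 + 1/1) = 0.9789 Ω
R_th = 0.9789 Ω
I_n = V_th/R_th = 0.2499/0.9789 = 0.2553 A, and R_n = R_th = 0.9789 Ω

Final answer: I_n = 0.2553 A, R_n = 0.9789 Ω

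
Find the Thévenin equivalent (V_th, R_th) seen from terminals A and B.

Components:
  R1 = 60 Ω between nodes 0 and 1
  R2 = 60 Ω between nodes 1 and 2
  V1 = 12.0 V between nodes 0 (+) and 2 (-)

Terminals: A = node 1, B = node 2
Step 1 — V_th is the open-circuit voltage V_A - V_B (nothing connected across the terminals).
Nodal analysis, taking node 2 as the 0 V reference.
Source V1 fixes V_0 = 12 V.
KCL at each unknown node (sum of currents leaving = 0; resistances in Ω):
  Node 1: (V_1 - 12)/60 + (V_1 - 0)/60 = 0
Collecting terms: 0.03333 × V_1 = 0.2  =>  V_1 = 6 V
V_th = V_1 - V_2 = 6 - 0 = 6 V
Step 2 — R_th: zero the source — replace V1 by a short circuit (node 2 merges into node 0) — and find the resistance seen between A (node 1) and B (node 0).
Reduce the network between node 1 (A) and node 0 (B) by series/parallel combination:
  Rp1 = R1 ‖ R2 (parallel, both between nodes 0 and 1) = 1/(1/60 + 1/60) = 30 Ω
R_th = 30 Ω

Final answer: V_th = 6 V, R_th = 30 Ω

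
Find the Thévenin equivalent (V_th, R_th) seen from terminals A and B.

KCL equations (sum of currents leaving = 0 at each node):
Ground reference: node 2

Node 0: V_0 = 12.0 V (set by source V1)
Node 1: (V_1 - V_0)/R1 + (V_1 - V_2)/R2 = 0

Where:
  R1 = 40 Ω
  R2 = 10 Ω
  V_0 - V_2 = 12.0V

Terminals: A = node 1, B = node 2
Step 1 — V_th is the open-circuit voltage V_A - V_B (nothing connected across the terminals).
Nodal analysis, taking node 2 as the 0 V reference.
Source V1 fixes V_0 = 12 V.
KCL at each unknown node (sum of currents leaving = 0; resistances in Ω):
  Node 1: (V_1 - 12)/40 + (V_1 - 0)/10 = 0
Collecting terms: 0.125 × V_1 = 0.3  =>  V_1 = 2.4 V
V_th = V_1 - V_2 = 2.4 - 0 = 2.4 V
Step 2 — R_th: zero the source — replace V1 by a short circuit (node 2 merges into node 0) — and find the resistance seen between A (node 1) and B (node 0).
Reduce the network between node 1 (A) and node 0 (B) by series/parallel combination:
  Rp1 = R1 ‖ R2 (parallel, both between nodes 0 and 1) = 1/(1/40 + 1/10) = 8 Ω
R_th = 8 Ω

Final answer: V_th = 2.4 V, R_th = 8 Ω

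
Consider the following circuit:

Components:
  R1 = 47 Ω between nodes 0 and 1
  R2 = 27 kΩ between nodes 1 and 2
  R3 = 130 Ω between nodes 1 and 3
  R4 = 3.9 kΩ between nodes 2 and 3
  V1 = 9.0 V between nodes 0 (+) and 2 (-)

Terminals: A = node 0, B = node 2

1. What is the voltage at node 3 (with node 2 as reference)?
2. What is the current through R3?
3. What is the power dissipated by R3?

Nodal analysis, taking node 2 as the 0 V reference.
Source V1 fixes V_0 = 9 V.
KCL at each unknown node (sum of currents leaving = 0; resistances in Ω):
  Node 1: (V_1 - 9)/47 + (V_1 - 0)/27000 + (V_1 - V_3)/130 = 0
  Node 3: (V_3 - V_1)/130 + (V_3 - 0)/3900 = 0
Collecting terms (coefficients in siemens):
  0.02901·V_1 - 0.007692·V_3 = 0.1915
  0.007949·V_3 - 0.007692·V_1 = 0
Determinant D = (0.02901)(0.007949) - (-0.007692)(-0.007692) = 0.0001714
V_1 = [(0.1915)(0.007949) - (-0.007692)(0)]/D = 8.881 V
V_3 = [(0.02901)(0) - (0.1915)(-0.007692)]/D = 8.594 V
Part 1:
  Read off the nodal solution: V_3 = 8.594 V
Part 2:
  I_R3 = (V_1 - V_3)/R3 = (8.881 - 8.594)/130 = 0.002204 A
  Magnitude: I_R3 = 0.002204 A
Part 3:
  I_R3 = (V_1 - V_3)/R3 = (8.881 - 8.594)/130 = 0.002204 A
  P_R3 = I_R3² × R3 = (0.002204)² × 130 = 0.0006313 W

Final answers:
1. V_3 = 8.594 V
2. I_R3 = 0.002204 A
3. P_R3 = 0.0006313 W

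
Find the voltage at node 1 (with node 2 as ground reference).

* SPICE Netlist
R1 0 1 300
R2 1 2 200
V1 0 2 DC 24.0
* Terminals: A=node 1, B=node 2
Nodal analysis, taking node 2 as the 0 V reference.
Source V1 fixes V_0 = 24 V.
KCL at each unknown node (sum of currents leaving = 0; resistances in Ω):
  Node 1: (V_1 - 24)/300 + (V_1 - 0)/200 = 0
Collecting terms: 0.008333 × V_1 = 0.08  =>  V_1 = 9.6 V
The requested potential is V_1 = 9.6 V.

Final answer: V_1 = 9.6 V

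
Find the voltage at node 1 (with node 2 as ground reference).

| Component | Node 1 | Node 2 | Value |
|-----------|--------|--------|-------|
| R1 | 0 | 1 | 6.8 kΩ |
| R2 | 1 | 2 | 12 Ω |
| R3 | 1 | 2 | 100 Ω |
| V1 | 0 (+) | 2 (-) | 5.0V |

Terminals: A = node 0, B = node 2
Nodal analysis, taking node 2 as the 0 V reference.
Source V1 fixes V_0 = 5 V.
KCL at each unknown node (sum of currents leaving = 0; resistances in Ω):
  Node 1: (V_1 - 5)/6800 + (V_1 - 0)/12 + (V_1 - 0)/100 = 0
Collecting terms: 0.09348 × V_1 = 0.0007353  =>  V_1 = 0.007866 V
The requested potential is V_1 = 0.007866 V.

Final answer: V_1 = 0.007866 V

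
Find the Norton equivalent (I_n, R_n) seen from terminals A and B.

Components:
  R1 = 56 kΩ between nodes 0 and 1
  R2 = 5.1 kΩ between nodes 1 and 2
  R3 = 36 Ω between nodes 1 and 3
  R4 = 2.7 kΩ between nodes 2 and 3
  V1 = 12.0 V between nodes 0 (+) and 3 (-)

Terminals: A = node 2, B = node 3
Find the Thévenin equivalent first; then I_n = V_th/R_th and R_n = R_th.
Step 1 — V_th is the open-circuit voltage V_A - V_B (nothing connected across the terminals).
Nodal analysis, taking node 3 as the 0 V reference.
Source V1 fixes V_0 = 12 V.
KCL at each unknown node (sum of currents leaving = 0; resistances in Ω):
  Node 1: (V_1 - 12)/56000 + (V_1 - V_2)/5100 + (V_1 - 0)/36 = 0
  Node 2: (V_2 - V_1)/5100 + (V_2 - 0)/2700 = 0
Collecting terms (coefficients in siemens):
  0.02799·V_1 - 0.0001961·V_2 = 0.0002143
  0.0005664·V_2 - 0.0001961·V_1 = 0
Determinant D = (0.02799)(0.0005664) - (-0.0001961)(-0.0001961) = 0.00001582
V_1 = [(0.0002143)(0.0005664) - (-0.0001961)(0)]/D = 0.007674 V
V_2 = [(0.02799)(0) - (0.0002143)(-0.0001961)]/D = 0.002656 V
V_th = V_2 - V_3 = 0.002656 - 0 = 0.002656 V
Step 2 — R_th: zero the source — replace V1 by a short circuit (node 3 merges into node 0) — and find the resistance seen between A (node 2) and B (node 0).
Reduce the network between node 2 (A) and node 0 (B) by series/parallel combination:
  Rp1 = R1 ‖ R3 (parallel, both between nodes 0 and 1) = 1/(1/56000 + 1/36) = 35.98 Ω
  Rs1 = R2 + Rp1 (series, joined only at node 1) = 5100 + 35.98 = 5136 Ω
  Rp2 = R4 ‖ Rs1 (parallel, both between nodes 0 and 2) = 1/(1/2700 + 1/5136) = 1770 Ω
R_th = 1.77 kΩ
I_n = V_th/R_th = 0.002656/1770 = 0.000001501 A, and R_n = R_th = 1.77 kΩ

Final answer: I_n = 1.501e-06 A, R_n = 1.77 kΩ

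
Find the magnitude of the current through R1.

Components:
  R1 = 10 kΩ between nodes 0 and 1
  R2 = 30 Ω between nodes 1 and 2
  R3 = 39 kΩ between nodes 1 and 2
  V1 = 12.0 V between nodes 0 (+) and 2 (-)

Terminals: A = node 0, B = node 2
Nodal analysis, taking node 2 as the 0 V reference.
Source V1 fixes V_0 = 12 V.
KCL at each unknown node (sum of currents leaving = 0; resistances in Ω):
  Node 1: (V_1 - 12)/10000 + (V_1 - 0)/30 + (V_1 - 0)/39000 = 0
Collecting terms: 0.03346 × V_1 = 0.0012  =>  V_1 = 0.03586 V
I_R1 = (V_0 - V_1)/R1 = (12 - 0.03586)/10000 = 0.001196 A
|I_R1| = 0.001196 A

Final answer: |I_R1| = 0.001196 A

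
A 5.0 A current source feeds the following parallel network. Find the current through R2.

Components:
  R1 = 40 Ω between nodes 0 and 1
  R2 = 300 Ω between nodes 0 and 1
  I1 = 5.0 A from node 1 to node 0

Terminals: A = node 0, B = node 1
All resistors sit directly between nodes 0 and 1, so they are in parallel and share one voltage V; the full source current 5 A splits among them.
1/R_par = 1/40 + 1/300 = 0.02833 S  =>  R_par = 35.29 Ω
V = I × R_par = 5 × 35.29 = 176.5 V
I_R2 = V/R2 = 176.5/300 = 0.5882 A

Final answer: 0.5882 A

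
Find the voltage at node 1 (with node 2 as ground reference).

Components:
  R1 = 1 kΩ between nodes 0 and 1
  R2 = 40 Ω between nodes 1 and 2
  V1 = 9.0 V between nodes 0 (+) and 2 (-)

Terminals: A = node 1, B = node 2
Nodal analysis, taking node 2 as the 0 V reference.
Source V1 fixes V_0 = 9 V.
KCL at each unknown node (sum of currents leaving = 0; resistances in Ω):
  Node 1: (V_1 - 9)/1000 + (V_1 - 0)/40 = 0
Collecting terms: 0.026 × V_1 = 0.009  =>  V_1 = 0.3462 V
The requested potential is V_1 = 0.3462 V.

Final answer: V_1 = 0.3462 V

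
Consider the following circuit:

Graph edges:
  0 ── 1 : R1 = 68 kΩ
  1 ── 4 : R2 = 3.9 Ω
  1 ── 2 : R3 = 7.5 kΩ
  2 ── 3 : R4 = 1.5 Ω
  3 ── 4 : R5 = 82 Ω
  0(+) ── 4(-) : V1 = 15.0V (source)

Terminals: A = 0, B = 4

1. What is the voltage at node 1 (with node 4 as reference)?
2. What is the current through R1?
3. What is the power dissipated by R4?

Nodal analysis, taking node 4 as the 0 V reference.
Source V1 fixes V_0 = 15 V.
KCL at each unknown node (sum of currents leaving = 0; resistances in Ω):
  Node 1: (V_1 - 15)/68000 + (V_1 - 0)/3.9 + (V_1 - V_2)/7500 = 0
  Node 2: (V_2 - V_1)/7500 + (V_2 - V_3)/1.5 = 0
  Node 3: (V_3 - V_2)/1.5 + (V_3 - 0)/82 = 0
Collecting terms (coefficients in siemens):
  0.2566·V_1 - 0.0001333·V_2 = 0.0002206
  0.6668·V_2 - 0.0001333·V_1 - 0.6667·V_3 = 0
  0.6789·V_3 - 0.6667·V_2 = 0
Solving these 3 simultaneous equations (Gaussian elimination) gives:
  V_1 = 0.0008598 V, V_2 = 0.000009467 V, V_3 = 0.000009297 V
Part 1:
  Read off the nodal solution: V_1 = 0.0008598 V
Part 2:
  I_R1 = (V_0 - V_1)/R1 = (15 - 0.0008598)/68000 = 0.0002206 A
  Magnitude: I_R1 = 0.0002206 A
Part 3:
  I_R4 = (V_2 - V_3)/R4 = (0.000009467 - 0.000009297)/1.5 = 0.0000001134 A
  P_R4 = I_R4² × R4 = (0.0000001134)² × 1.5 = 0.00000000000001928 W

Final answers:
1. V_1 = 0.0008598 V
2. I_R1 = 0.0002206 A
3. P_R4 = 1.928e-14 W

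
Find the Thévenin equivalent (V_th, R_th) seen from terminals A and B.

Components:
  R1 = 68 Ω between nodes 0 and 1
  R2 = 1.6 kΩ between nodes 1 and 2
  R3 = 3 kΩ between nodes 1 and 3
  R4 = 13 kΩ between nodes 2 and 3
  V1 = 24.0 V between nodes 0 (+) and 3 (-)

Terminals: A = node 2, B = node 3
Step 1 — V_th is the open-circuit voltage V_A - V_B (nothing connected across the terminals).
Nodal analysis, taking node 3 as the 0 V reference.
Source V1 fixes V_0 = 24 V.
KCL at each unknown node (sum of currents leaving = 0; resistances in Ω):
  Node 1: (V_1 - 24)/68 + (V_1 - V_2)/1600 + (V_1 - 0)/3000 = 0
  Node 2: (V_2 - V_1)/1600 + (V_2 - 0)/13000 = 0
Collecting terms (coefficients in siemens):
  0.01566·V_1 - 0.000625·V_2 = 0.3529
  0.0007019·V_2 - 0.000625·V_1 = 0
Determinant D = (0.01566)(0.0007019) - (-0.000625)(-0.000625) = 0.0000106
V_1 = [(0.3529)(0.0007019) - (-0.000625)(0)]/D = 23.36 V
V_2 = [(0.01566)(0) - (0.3529)(-0.000625)]/D = 20.8 V
V_th = V_2 - V_3 = 20.8 - 0 = 20.8 V
Step 2 — R_th: zero the source — replace V1 by a short circuit (node 3 merges into node 0) — and find the resistance seen between A (node 2) and B (node 0).
Reduce the network between node 2 (A) and node 0 (B) by series/parallel combination:
  Rp1 = R1 ‖ R3 (parallel, both between nodes 0 and 1) = 1/(1/68 + 1/3000) = 66.49 Ω
  Rs1 = R2 + Rp1 (series, joined only at node 1) = 1600 + 66.49 = 1666 Ω
  Rp2 = R4 ‖ Rs1 (parallel, both between nodes 0 and 2) = 1/(1/13000 + 1/1666) = 1477 Ω
R_th = 1.477 kΩ

Final answer: V_th = 20.8 V, R_th = 1.477 kΩ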